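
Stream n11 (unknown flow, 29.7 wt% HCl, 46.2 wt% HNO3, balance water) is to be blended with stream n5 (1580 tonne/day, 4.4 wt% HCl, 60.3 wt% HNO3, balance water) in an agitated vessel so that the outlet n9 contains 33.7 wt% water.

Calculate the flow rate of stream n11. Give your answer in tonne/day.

Let n11 be the unknown flow. Total out = 1580 + n11.
water balance: 557.74 + 0.241·n11 = 0.337·(1580 + n11)
(0.241 − 0.337)·n11 = 0.337×1580 − 557.74 = -25.28
n11 = -25.28 / -0.096 = 263.33 tonne/day

263.3 tonne/day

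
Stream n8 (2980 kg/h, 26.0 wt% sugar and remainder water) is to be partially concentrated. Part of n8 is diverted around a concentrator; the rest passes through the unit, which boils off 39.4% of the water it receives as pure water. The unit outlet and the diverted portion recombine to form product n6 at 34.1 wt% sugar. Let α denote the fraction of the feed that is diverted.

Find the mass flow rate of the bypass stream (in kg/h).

552.2 kg/h

All 2980×0.260 = 774.8 kg/h of sugar reaches n6, so n6 = 774.8/0.341 = 2272.1 kg/h and vapour = 707.86 kg/h.
The evaporator receives (1−α)·2980 of feed at 0.740 water and removes 0.394 of that water:
0.394×0.740×(1−α)×2980 = 707.86
(1−α) = 707.86/868.85 = 0.8147;  α = 0.1853.
Bypass flow = 0.1853×2980 = 552.17 kg/h.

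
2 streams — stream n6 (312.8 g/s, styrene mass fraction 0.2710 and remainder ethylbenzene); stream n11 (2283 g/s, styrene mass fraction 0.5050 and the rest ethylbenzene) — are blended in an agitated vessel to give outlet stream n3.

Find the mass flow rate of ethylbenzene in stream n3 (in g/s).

1358 g/s

ethylbenzene out = ethylbenzene in = 312.8×0.729 + 2283×0.495 = 1358.1 g/s.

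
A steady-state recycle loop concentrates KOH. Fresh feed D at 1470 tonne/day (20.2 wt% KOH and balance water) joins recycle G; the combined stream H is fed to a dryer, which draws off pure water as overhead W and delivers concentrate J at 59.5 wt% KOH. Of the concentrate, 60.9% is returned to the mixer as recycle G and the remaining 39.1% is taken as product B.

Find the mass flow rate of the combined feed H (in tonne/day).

2247 tonne/day

Overall KOH balance (none leaves overhead): KOH in fresh feed = KOH in product, i.e. 1470×0.202 = (1−0.609)·J·0.595.
J = 296.94/(0.595×0.391) = 1276.4 tonne/day.
Recycle G = 0.609×1276.4 = 777.31 tonne/day.
Combined feed H = 1470 + 777.31 = 2247.3 tonne/day.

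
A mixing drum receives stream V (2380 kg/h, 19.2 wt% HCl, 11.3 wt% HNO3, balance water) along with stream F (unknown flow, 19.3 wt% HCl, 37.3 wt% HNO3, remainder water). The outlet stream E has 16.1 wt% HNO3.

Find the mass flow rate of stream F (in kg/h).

Let F be the unknown flow. Total out = 2380 + F.
HNO3 balance: 268.94 + 0.373·F = 0.161·(2380 + F)
(0.373 − 0.161)·F = 0.161×2380 − 268.94 = 114.24
F = 114.24 / 0.212 = 538.87 kg/h

538.9 kg/h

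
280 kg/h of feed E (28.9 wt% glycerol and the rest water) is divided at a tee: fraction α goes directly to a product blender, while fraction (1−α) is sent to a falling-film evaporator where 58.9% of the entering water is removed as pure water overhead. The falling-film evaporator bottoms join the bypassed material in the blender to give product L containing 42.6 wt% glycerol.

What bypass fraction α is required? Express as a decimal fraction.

0.232

All 280×0.289 = 80.92 kg/h of glycerol reaches L, so L = 80.92/0.426 = 189.95 kg/h and vapour = 90.047 kg/h.
The evaporator receives (1−α)·280 of feed at 0.711 water and removes 0.589 of that water:
0.589×0.711×(1−α)×280 = 90.047
(1−α) = 90.047/117.26 = 0.7679;  α = 0.2321.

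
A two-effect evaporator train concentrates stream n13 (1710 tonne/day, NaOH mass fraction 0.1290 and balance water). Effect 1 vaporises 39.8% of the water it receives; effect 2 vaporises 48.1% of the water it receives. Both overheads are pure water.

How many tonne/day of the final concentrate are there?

water in feed = 1710×0.871 = 1489.4 tonne/day.
After stage 1: water left = (1−0.398)×1489.4 = 896.62; stream total = 1117.2 tonne/day.
After stage 2: water left = (1−0.481)×896.62 = 465.35; final concentrate = 685.94 tonne/day.

685.9 tonne/day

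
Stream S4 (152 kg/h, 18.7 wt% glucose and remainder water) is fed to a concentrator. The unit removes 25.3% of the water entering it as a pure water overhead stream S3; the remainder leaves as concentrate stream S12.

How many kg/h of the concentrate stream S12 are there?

water entering = 152×0.813 = 123.58 kg/h; overhead removed = 0.253×123.58 = 31.265 kg/h.
Concentrate = 152 − 31.265 = 120.74 kg/h.

120.7 kg/h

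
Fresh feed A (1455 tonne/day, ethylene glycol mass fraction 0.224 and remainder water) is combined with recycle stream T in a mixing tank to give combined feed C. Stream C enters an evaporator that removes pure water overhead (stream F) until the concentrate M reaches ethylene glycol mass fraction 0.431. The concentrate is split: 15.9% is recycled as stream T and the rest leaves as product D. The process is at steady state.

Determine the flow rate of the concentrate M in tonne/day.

Overall ethylene glycol balance (none leaves overhead): ethylene glycol in fresh feed = ethylene glycol in product, i.e. 1455×0.224 = (1−0.159)·M·0.431.
M = 325.92/(0.431×0.841) = 899.16 tonne/day.

899.2 tonne/day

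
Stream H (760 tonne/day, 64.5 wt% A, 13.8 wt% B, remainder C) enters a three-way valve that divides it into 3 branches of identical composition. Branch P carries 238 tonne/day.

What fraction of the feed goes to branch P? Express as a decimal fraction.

Fraction to P = 238/760 = 0.3132.

0.313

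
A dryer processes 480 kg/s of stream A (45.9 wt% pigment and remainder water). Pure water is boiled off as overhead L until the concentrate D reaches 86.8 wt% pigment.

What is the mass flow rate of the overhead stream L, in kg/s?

226.2 kg/s

pigment is conserved: 480×0.459 = 220.32 kg/s all reports to the concentrate.
Concentrate = 220.32/(target fraction) = 253.82 kg/s.
Overhead = 480 − 253.82 = 226.18 kg/s.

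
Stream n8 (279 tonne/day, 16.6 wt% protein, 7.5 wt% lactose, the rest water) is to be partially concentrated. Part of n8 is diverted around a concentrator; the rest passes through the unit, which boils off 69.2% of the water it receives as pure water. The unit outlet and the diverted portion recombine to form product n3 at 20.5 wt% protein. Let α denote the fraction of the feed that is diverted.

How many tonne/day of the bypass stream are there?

177.9 tonne/day

All 279×0.166 = 46.314 tonne/day of protein reaches n3, so n3 = 46.314/0.205 = 225.92 tonne/day and vapour = 53.078 tonne/day.
The evaporator receives (1−α)·279 of feed at 0.759 water and removes 0.692 of that water:
0.692×0.759×(1−α)×279 = 53.078
(1−α) = 53.078/146.54 = 0.3622;  α = 0.6378.
Bypass flow = 0.6378×279 = 177.94 tonne/day.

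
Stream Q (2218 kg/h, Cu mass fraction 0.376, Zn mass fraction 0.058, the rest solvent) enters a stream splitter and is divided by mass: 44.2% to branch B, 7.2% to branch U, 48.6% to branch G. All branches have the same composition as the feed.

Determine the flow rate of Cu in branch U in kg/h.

Branch U total = 0.072×2218 = 159.7 kg/h.
Cu in U = 0.376×159.7 = 60.046 kg/h.

60.05 kg/h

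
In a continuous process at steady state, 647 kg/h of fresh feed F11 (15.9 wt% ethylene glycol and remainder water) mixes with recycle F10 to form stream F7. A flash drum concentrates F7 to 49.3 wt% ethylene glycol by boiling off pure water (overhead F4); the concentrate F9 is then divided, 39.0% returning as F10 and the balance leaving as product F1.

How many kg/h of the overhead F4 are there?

438.3 kg/h

Overall ethylene glycol balance (none leaves overhead): ethylene glycol in fresh feed = ethylene glycol in product, i.e. 647×0.159 = (1−0.390)·F9·0.493.
F9 = 102.87/(0.493×0.610) = 342.08 kg/h.
Recycle F10 = 0.390×342.08 = 133.41 kg/h.
Combined feed F7 = 647 + 133.41 = 780.41 kg/h.
Overhead F4 = F7 − F9 = 780.41 − 342.08 = 438.33 kg/h.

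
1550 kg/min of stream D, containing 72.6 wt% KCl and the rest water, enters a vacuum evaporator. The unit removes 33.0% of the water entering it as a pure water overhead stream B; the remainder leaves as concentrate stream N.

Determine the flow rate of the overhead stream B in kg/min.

140.2 kg/min

water entering = 1550×0.274 = 424.7 kg/min; overhead removed = 0.330×424.7 = 140.15 kg/min.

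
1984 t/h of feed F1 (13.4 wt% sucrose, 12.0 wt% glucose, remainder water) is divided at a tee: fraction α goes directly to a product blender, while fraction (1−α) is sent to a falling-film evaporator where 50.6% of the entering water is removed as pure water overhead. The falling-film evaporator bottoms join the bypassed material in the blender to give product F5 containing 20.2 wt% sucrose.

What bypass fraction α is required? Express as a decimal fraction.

0.108

All 1984×0.134 = 265.86 t/h of sucrose reaches F5, so F5 = 265.86/0.202 = 1316.1 t/h and vapour = 667.88 t/h.
The evaporator receives (1−α)·1984 of feed at 0.746 water and removes 0.506 of that water:
0.506×0.746×(1−α)×1984 = 667.88
(1−α) = 667.88/748.91 = 0.8918;  α = 0.1082.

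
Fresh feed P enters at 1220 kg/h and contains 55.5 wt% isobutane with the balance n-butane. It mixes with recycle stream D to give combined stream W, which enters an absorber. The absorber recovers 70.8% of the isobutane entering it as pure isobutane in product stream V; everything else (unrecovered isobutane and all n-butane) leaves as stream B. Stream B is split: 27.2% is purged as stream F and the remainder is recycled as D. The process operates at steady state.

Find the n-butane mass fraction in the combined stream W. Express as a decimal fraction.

0.699

n-butane enters only via P and leaves only via the purge: 1220×0.445 = 0.272×(n-butane in B), and the absorber passes all n-butane, so n-butane in W = n-butane in B = 1996 kg/h.
isobutane in W: m_A = 1220×0.555 + (1−0.272)·(1−0.708)·m_A, so m_A = 677.1/0.7874 = 859.89 kg/h.
W = 859.89 + 1996 = 2855.8 kg/h.
n-butane fraction in W = 1996/2855.8 = 0.699.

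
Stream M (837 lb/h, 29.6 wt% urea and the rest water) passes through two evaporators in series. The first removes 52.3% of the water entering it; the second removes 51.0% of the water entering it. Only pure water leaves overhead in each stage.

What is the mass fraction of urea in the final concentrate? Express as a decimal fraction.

0.643

water in feed = 837×0.704 = 589.25 lb/h.
After stage 1: water left = (1−0.523)×589.25 = 281.07; stream total = 528.82 lb/h.
After stage 2: water left = (1−0.510)×281.07 = 137.72; final concentrate = 385.48 lb/h.
urea fraction = 247.75/385.48 = 0.643.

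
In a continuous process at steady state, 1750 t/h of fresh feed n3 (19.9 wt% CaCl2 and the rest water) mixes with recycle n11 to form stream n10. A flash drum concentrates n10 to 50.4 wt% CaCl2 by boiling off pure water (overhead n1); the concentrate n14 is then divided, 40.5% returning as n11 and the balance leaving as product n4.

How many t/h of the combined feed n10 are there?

2220 t/h

Overall CaCl2 balance (none leaves overhead): CaCl2 in fresh feed = CaCl2 in product, i.e. 1750×0.199 = (1−0.405)·n14·0.504.
n14 = 348.25/(0.504×0.595) = 1161.3 t/h.
Recycle n11 = 0.405×1161.3 = 470.33 t/h.
Combined feed n10 = 1750 + 470.33 = 2220.3 t/h.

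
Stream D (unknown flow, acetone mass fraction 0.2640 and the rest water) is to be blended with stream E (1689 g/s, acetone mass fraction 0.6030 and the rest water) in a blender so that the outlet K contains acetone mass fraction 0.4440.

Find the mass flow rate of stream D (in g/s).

1492 g/s

Let D be the unknown flow. Total out = 1689 + D.
acetone balance: 1018.5 + 0.264·D = 0.444·(1689 + D)
(0.264 − 0.444)·D = 0.444×1689 − 1018.5 = -268.55
D = -268.55 / -0.180 = 1491.9 g/s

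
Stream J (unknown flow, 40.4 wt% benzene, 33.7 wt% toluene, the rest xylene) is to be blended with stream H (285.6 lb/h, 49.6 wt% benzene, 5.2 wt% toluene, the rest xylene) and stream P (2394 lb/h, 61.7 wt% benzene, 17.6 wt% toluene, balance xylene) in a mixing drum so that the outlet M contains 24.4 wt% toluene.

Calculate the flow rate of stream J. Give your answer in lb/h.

2340 lb/h

Let J be the unknown flow. Total out = 2679.6 + J.
toluene balance: 436.2 + 0.337·J = 0.244·(2679.6 + J)
(0.337 − 0.244)·J = 0.244×2679.6 − 436.2 = 217.63
J = 217.63 / 0.093 = 2340.1 lb/h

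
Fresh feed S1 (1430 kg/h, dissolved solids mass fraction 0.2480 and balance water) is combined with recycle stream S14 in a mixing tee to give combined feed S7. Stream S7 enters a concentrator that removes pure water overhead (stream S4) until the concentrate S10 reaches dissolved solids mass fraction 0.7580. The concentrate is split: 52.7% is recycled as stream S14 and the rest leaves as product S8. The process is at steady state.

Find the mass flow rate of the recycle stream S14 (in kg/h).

Overall dissolved solids balance (none leaves overhead): dissolved solids in fresh feed = dissolved solids in product, i.e. 1430×0.248 = (1−0.527)·S10·0.758.
S10 = 354.64/(0.758×0.473) = 989.14 kg/h.
Recycle S14 = 0.527×989.14 = 521.28 kg/h.

521.3 kg/h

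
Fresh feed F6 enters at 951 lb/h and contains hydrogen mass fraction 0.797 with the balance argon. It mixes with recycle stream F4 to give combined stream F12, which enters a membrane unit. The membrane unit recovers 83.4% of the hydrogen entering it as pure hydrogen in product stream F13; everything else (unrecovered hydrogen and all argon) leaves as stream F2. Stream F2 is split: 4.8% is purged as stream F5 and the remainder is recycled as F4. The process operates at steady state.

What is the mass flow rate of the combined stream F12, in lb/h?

argon enters only via F6 and leaves only via the purge: 951×0.203 = 0.048×(argon in F2), and the membrane unit passes all argon, so argon in F12 = argon in F2 = 4021.9 lb/h.
hydrogen in F12: m_A = 951×0.797 + (1−0.048)·(1−0.834)·m_A, so m_A = 757.95/0.8420 = 900.21 lb/h.
F12 = 900.21 + 4021.9 = 4922.1 lb/h.

4922 lb/h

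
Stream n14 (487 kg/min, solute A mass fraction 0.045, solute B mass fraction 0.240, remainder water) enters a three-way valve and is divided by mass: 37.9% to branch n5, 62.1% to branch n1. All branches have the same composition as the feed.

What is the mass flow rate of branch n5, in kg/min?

184.6 kg/min

Branch n5 flow = 0.379×487 = 184.57 kg/min.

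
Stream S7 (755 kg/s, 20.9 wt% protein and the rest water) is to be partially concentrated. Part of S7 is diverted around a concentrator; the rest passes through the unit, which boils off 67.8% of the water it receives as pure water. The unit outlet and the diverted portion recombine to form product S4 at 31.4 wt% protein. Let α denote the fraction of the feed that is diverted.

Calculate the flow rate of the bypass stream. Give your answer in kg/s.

All 755×0.209 = 157.79 kg/s of protein reaches S4, so S4 = 157.79/0.314 = 502.53 kg/s and vapour = 252.47 kg/s.
The evaporator receives (1−α)·755 of feed at 0.791 water and removes 0.678 of that water:
0.678×0.791×(1−α)×755 = 252.47
(1−α) = 252.47/404.9 = 0.6235;  α = 0.3765.
Bypass flow = 0.3765×755 = 284.24 kg/s.

284.2 kg/s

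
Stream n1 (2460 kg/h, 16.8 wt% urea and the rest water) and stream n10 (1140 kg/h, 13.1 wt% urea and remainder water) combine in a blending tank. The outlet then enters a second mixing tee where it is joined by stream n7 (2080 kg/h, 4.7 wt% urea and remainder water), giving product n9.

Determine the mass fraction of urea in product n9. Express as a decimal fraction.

Overall, product flow = 5680 kg/h.
urea in = 2460×0.168 + 1140×0.131 + 2080×0.047 = 660.38 kg/h.
urea fraction in n9 = 0.1163.

0.1163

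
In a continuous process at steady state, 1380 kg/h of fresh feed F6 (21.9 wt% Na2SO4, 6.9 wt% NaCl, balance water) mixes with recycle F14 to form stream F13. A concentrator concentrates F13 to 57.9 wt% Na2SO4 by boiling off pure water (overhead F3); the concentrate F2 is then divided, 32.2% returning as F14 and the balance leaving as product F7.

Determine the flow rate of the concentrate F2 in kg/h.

Overall Na2SO4 balance (none leaves overhead): Na2SO4 in fresh feed = Na2SO4 in product, i.e. 1380×0.219 = (1−0.322)·F2·0.579.
F2 = 302.22/(0.579×0.678) = 769.87 kg/h.

769.9 kg/h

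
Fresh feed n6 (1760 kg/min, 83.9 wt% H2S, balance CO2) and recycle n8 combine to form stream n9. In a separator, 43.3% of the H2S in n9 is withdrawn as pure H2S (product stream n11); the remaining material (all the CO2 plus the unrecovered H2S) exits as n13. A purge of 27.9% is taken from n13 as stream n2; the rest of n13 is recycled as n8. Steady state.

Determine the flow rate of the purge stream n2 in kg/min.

CO2 enters only via n6 and leaves only via the purge: 1760×0.161 = 0.279×(CO2 in n13), and the separator passes all CO2, so CO2 in n9 = CO2 in n13 = 1015.6 kg/min.
H2S in n9: m_A = 1760×0.839 + (1−0.279)·(1−0.433)·m_A, so m_A = 1476.6/0.5912 = 2497.7 kg/min.
n13 = (1−0.433)×2497.7 + 1015.6 = 2431.8 kg/min.
Purge n2 = 0.279×2431.8 = 678.48 kg/min.

678.5 kg/min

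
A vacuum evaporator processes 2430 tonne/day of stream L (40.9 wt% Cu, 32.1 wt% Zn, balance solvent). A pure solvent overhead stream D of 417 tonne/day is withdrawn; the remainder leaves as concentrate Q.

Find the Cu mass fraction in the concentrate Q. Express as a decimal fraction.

Cu is not removed: 2430×0.409 = 993.87 tonne/day of Cu enters Q.
Concentrate = 2430 − 417 = 2013 tonne/day.
Mass fraction = 993.87/2013 = 0.494.

0.494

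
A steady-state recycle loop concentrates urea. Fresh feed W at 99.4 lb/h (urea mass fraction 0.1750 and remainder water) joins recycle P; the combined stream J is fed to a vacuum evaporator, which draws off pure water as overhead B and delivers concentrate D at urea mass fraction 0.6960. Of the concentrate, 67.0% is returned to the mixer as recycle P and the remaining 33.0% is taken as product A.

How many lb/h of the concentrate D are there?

75.74 lb/h

Overall urea balance (none leaves overhead): urea in fresh feed = urea in product, i.e. 99.4×0.175 = (1−0.670)·D·0.696.
D = 17.395/(0.696×0.330) = 75.736 lb/h.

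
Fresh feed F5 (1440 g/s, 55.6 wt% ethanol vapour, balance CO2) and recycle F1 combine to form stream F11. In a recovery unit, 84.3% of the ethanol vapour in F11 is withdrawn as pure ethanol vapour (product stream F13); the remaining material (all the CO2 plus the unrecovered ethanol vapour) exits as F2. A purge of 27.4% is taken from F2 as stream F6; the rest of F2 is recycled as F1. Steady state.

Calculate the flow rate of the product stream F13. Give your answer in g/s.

761.8 g/s

ethanol vapour in F11: m_A = 1440×0.556 + (1−0.274)·(1−0.843)·m_A, so m_A = 800.64/0.8860 = 903.64 g/s.
Product F13 = 0.843×903.64 = 761.77 g/s.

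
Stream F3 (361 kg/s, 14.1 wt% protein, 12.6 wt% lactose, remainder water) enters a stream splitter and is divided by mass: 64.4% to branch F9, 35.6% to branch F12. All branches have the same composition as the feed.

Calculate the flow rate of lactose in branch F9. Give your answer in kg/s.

29.29 kg/s

Branch F9 total = 0.644×361 = 232.48 kg/s.
lactose in F9 = 0.126×232.48 = 29.293 kg/s.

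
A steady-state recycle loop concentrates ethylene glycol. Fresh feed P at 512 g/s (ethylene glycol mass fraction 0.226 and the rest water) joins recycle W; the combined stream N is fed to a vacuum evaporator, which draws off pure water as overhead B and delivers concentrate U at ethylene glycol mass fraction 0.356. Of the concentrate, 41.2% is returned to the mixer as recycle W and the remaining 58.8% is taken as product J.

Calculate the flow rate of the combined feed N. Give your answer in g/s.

739.7 g/s

Overall ethylene glycol balance (none leaves overhead): ethylene glycol in fresh feed = ethylene glycol in product, i.e. 512×0.226 = (1−0.412)·U·0.356.
U = 115.71/(0.356×0.588) = 552.78 g/s.
Recycle W = 0.412×552.78 = 227.74 g/s.
Combined feed N = 512 + 227.74 = 739.74 g/s.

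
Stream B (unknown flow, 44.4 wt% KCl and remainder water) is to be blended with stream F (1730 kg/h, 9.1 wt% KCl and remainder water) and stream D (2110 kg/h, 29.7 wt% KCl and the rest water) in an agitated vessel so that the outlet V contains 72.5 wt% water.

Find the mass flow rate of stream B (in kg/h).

1609 kg/h

Let B be the unknown flow. Total out = 3840 + B.
water balance: 3055.9 + 0.556·B = 0.725·(3840 + B)
(0.556 − 0.725)·B = 0.725×3840 − 3055.9 = -271.9
B = -271.9 / -0.169 = 1608.9 kg/h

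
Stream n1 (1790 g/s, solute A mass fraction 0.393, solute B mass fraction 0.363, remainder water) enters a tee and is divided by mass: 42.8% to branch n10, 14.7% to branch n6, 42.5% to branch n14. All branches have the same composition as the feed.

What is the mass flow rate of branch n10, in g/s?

Branch n10 flow = 0.428×1790 = 766.12 g/s.

766.1 g/s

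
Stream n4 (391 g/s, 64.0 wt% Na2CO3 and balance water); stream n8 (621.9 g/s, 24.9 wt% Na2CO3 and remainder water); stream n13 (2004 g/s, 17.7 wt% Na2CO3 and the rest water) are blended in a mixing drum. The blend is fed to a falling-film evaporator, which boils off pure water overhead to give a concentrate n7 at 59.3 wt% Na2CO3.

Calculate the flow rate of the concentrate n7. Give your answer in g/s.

Na2CO3 entering = 391×0.640 + 621.9×0.249 + 2004×0.177 = 759.8 g/s.
All Na2CO3 reports to n7, so n7 = 759.8/0.593 = 1281.3 g/s.

1281 g/s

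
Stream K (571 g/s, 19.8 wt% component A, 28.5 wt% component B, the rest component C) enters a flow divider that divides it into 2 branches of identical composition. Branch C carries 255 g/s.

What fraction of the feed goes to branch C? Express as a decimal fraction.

0.447

Fraction to C = 255/571 = 0.4466.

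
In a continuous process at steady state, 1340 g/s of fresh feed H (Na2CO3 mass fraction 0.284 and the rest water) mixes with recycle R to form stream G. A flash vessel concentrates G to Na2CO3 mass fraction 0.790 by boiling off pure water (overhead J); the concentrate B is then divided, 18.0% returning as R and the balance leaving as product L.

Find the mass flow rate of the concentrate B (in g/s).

Overall Na2CO3 balance (none leaves overhead): Na2CO3 in fresh feed = Na2CO3 in product, i.e. 1340×0.284 = (1−0.180)·B·0.790.
B = 380.56/(0.790×0.820) = 587.47 g/s.

587.5 g/s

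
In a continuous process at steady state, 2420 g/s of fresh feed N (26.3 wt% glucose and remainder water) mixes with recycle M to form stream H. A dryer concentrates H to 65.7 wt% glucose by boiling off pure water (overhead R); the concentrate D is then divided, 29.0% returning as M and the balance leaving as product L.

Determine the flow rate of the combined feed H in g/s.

2816 g/s

Overall glucose balance (none leaves overhead): glucose in fresh feed = glucose in product, i.e. 2420×0.263 = (1−0.290)·D·0.657.
D = 636.46/(0.657×0.710) = 1364.4 g/s.
Recycle M = 0.290×1364.4 = 395.68 g/s.
Combined feed H = 2420 + 395.68 = 2815.7 g/s.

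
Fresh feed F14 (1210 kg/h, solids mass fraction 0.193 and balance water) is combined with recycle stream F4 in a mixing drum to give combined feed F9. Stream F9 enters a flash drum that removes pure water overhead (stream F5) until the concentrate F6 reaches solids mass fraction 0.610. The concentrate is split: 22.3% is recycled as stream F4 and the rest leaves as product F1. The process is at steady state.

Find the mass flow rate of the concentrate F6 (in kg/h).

Overall solids balance (none leaves overhead): solids in fresh feed = solids in product, i.e. 1210×0.193 = (1−0.223)·F6·0.610.
F6 = 233.53/(0.610×0.777) = 492.71 kg/h.

492.7 kg/h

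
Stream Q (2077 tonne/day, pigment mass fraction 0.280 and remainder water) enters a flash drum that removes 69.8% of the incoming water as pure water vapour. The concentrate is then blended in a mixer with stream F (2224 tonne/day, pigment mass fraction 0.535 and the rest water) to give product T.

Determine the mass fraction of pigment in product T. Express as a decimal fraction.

Vapour removed = 0.698×0.720×2077 = 1043.8 tonne/day; concentrate = 1033.2 tonne/day.
pigment reaching the mixer = 581.56 (from concentrate) + 2224×0.535 = 1771.4 tonne/day.
Product flow = 1033.2 + 2224 = 3257.2 tonne/day; pigment fraction = 0.544.

0.544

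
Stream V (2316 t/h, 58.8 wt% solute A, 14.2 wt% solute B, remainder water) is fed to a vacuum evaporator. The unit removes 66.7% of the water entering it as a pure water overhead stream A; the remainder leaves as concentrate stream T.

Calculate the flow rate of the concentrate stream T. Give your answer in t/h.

1899 t/h

water entering = 2316×0.270 = 625.32 t/h; overhead removed = 0.667×625.32 = 417.09 t/h.
Concentrate = 2316 − 417.09 = 1898.9 t/h.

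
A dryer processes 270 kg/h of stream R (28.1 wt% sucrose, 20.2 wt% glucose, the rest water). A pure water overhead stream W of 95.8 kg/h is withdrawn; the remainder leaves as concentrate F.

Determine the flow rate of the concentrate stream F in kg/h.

Concentrate = 270 − 95.8 = 174.2 kg/h.

174.2 kg/h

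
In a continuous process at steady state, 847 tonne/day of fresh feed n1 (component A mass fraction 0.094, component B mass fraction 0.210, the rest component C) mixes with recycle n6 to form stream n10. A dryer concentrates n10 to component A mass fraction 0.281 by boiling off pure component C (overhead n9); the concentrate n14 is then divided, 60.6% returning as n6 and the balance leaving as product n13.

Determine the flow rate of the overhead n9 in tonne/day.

563.7 tonne/day

Overall component A balance (none leaves overhead): component A in fresh feed = component A in product, i.e. 847×0.094 = (1−0.606)·n14·0.281.
n14 = 79.618/(0.281×0.394) = 719.13 tonne/day.
Recycle n6 = 0.606×719.13 = 435.79 tonne/day.
Combined feed n10 = 847 + 435.79 = 1282.8 tonne/day.
Overhead n9 = n10 − n14 = 1282.8 − 719.13 = 563.66 tonne/day.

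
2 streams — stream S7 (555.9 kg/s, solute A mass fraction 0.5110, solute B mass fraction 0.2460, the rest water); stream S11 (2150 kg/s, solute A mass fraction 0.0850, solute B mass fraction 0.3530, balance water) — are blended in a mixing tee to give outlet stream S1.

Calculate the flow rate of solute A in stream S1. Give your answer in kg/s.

466.8 kg/s

solute A out = solute A in = 555.9×0.511 + 2150×0.085 = 466.81 kg/s.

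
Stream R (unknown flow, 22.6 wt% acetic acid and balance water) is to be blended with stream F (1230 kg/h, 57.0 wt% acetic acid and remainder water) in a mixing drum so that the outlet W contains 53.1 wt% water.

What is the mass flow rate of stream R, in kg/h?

Let R be the unknown flow. Total out = 1230 + R.
water balance: 528.9 + 0.774·R = 0.531·(1230 + R)
(0.774 − 0.531)·R = 0.531×1230 − 528.9 = 124.23
R = 124.23 / 0.243 = 511.23 kg/h

511.2 kg/h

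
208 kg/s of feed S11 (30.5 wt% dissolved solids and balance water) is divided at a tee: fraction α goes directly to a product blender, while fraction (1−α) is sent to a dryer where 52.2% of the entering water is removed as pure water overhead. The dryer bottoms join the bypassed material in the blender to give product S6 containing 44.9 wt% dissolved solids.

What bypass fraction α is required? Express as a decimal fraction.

0.116

All 208×0.305 = 63.44 kg/s of dissolved solids reaches S6, so S6 = 63.44/0.449 = 141.29 kg/s and vapour = 66.708 kg/s.
The evaporator receives (1−α)·208 of feed at 0.695 water and removes 0.522 of that water:
0.522×0.695×(1−α)×208 = 66.708
(1−α) = 66.708/75.46 = 0.8840;  α = 0.1160.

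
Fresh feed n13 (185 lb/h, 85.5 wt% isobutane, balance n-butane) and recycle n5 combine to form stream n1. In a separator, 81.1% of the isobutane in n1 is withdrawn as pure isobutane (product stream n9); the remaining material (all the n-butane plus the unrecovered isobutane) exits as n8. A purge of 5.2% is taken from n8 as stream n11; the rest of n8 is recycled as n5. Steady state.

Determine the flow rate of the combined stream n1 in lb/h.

708.6 lb/h

n-butane enters only via n13 and leaves only via the purge: 185×0.145 = 0.052×(n-butane in n8), and the separator passes all n-butane, so n-butane in n1 = n-butane in n8 = 515.87 lb/h.
isobutane in n1: m_A = 185×0.855 + (1−0.052)·(1−0.811)·m_A, so m_A = 158.17/0.8208 = 192.7 lb/h.
n1 = 192.7 + 515.87 = 708.57 lb/h.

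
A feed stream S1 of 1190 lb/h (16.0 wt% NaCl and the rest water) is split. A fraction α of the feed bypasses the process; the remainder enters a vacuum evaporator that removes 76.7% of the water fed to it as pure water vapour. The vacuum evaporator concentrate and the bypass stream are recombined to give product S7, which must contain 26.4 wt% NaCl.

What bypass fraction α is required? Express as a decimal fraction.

All 1190×0.160 = 190.4 lb/h of NaCl reaches S7, so S7 = 190.4/0.264 = 721.21 lb/h and vapour = 468.79 lb/h.
The evaporator receives (1−α)·1190 of feed at 0.840 water and removes 0.767 of that water:
0.767×0.840×(1−α)×1190 = 468.79
(1−α) = 468.79/766.69 = 0.6114;  α = 0.3886.

0.389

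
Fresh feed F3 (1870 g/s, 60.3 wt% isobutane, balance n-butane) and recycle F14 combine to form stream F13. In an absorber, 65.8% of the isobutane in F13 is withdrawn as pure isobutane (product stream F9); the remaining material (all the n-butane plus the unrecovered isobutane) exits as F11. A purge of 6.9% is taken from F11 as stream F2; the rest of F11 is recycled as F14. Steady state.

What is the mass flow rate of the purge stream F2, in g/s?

n-butane enters only via F3 and leaves only via the purge: 1870×0.397 = 0.069×(n-butane in F11), and the absorber passes all n-butane, so n-butane in F13 = n-butane in F11 = 10759 g/s.
isobutane in F13: m_A = 1870×0.603 + (1−0.069)·(1−0.658)·m_A, so m_A = 1127.6/0.6816 = 1654.4 g/s.
F11 = (1−0.658)×1654.4 + 10759 = 11325 g/s.
Purge F2 = 0.069×11325 = 781.43 g/s.

781.4 g/s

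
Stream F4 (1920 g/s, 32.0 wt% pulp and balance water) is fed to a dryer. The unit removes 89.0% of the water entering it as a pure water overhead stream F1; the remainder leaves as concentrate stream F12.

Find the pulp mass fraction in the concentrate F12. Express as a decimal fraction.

0.8105

pulp is not removed: 1920×0.320 = 614.4 g/s of pulp enters F12.
water entering = 1920×0.680 = 1305.6 g/s; overhead removed = 0.890×1305.6 = 1162 g/s.
Concentrate = 1920 − 1162 = 758.02 g/s.
Mass fraction = 614.4/758.02 = 0.8105.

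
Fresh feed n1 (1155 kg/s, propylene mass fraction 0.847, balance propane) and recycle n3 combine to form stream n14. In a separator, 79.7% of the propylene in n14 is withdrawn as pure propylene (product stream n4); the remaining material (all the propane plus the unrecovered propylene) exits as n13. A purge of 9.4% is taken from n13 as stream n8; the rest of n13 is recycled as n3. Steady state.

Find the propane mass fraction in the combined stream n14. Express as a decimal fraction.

0.611

propane enters only via n1 and leaves only via the purge: 1155×0.153 = 0.094×(propane in n13), and the separator passes all propane, so propane in n14 = propane in n13 = 1879.9 kg/s.
propylene in n14: m_A = 1155×0.847 + (1−0.094)·(1−0.797)·m_A, so m_A = 978.28/0.8161 = 1198.8 kg/s.
n14 = 1198.8 + 1879.9 = 3078.7 kg/s.
propane fraction in n14 = 1879.9/3078.7 = 0.611.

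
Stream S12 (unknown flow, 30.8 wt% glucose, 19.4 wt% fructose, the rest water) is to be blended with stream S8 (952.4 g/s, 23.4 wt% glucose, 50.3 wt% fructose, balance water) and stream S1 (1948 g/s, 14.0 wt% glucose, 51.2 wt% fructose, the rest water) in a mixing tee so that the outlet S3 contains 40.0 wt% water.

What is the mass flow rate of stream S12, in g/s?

Let S12 be the unknown flow. Total out = 2900.4 + S12.
water balance: 928.39 + 0.498·S12 = 0.400·(2900.4 + S12)
(0.498 − 0.400)·S12 = 0.400×2900.4 − 928.39 = 231.77
S12 = 231.77 / 0.098 = 2365 g/s

2365 g/s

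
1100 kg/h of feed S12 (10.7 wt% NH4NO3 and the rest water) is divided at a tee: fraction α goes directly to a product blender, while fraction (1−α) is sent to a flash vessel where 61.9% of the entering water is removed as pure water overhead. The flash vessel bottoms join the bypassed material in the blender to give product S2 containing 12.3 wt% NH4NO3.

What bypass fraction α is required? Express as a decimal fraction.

0.765

All 1100×0.107 = 117.7 kg/h of NH4NO3 reaches S2, so S2 = 117.7/0.123 = 956.91 kg/h and vapour = 143.09 kg/h.
The evaporator receives (1−α)·1100 of feed at 0.893 water and removes 0.619 of that water:
0.619×0.893×(1−α)×1100 = 143.09
(1−α) = 143.09/608.04 = 0.2353;  α = 0.7647.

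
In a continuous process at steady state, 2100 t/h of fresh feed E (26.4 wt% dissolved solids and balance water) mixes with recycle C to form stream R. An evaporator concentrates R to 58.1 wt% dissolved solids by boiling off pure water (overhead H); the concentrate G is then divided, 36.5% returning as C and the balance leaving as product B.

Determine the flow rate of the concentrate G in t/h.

1503 t/h

Overall dissolved solids balance (none leaves overhead): dissolved solids in fresh feed = dissolved solids in product, i.e. 2100×0.264 = (1−0.365)·G·0.581.
G = 554.4/(0.581×0.635) = 1502.7 t/h.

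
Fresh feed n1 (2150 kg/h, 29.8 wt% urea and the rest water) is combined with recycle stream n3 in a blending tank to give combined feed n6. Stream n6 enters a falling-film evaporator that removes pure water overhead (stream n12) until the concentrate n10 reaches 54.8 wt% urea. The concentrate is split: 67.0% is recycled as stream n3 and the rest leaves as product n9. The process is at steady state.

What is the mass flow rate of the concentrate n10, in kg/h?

3543 kg/h

Overall urea balance (none leaves overhead): urea in fresh feed = urea in product, i.e. 2150×0.298 = (1−0.670)·n10·0.548.
n10 = 640.7/(0.548×0.330) = 3542.9 kg/h.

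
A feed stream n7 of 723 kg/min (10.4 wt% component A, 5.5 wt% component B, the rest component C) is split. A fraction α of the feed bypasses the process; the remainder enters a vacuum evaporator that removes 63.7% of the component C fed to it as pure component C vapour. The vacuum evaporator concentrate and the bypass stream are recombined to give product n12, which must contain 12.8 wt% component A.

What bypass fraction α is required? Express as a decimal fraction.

All 723×0.104 = 75.192 kg/min of component A reaches n12, so n12 = 75.192/0.128 = 587.44 kg/min and vapour = 135.56 kg/min.
The evaporator receives (1−α)·723 of feed at 0.841 component C and removes 0.637 of that component C:
0.637×0.841×(1−α)×723 = 135.56
(1−α) = 135.56/387.32 = 0.3500;  α = 0.6500.

0.650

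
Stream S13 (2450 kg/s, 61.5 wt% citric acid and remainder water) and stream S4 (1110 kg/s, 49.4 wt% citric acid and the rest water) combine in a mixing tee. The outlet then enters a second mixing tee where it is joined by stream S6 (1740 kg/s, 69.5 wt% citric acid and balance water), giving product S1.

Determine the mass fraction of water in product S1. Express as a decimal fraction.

0.384

Overall, product flow = 5300 kg/s.
water in = 2450×0.385 + 1110×0.506 + 1740×0.305 = 2035.6 kg/s.
water fraction in S1 = 0.384.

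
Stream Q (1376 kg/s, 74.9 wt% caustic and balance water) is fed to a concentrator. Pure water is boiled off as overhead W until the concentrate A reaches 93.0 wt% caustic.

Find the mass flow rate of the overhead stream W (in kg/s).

caustic is conserved: 1376×0.749 = 1030.6 kg/s all reports to the concentrate.
Concentrate = 1030.6/(target fraction) = 1108.2 kg/s.
Overhead = 1376 − 1108.2 = 267.8 kg/s.

267.8 kg/s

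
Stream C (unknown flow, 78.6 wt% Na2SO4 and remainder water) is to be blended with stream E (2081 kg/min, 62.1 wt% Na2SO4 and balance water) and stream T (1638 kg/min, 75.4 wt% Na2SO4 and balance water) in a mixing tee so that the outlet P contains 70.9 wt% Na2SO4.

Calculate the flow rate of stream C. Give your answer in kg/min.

Let C be the unknown flow. Total out = 3719 + C.
Na2SO4 balance: 2527.4 + 0.786·C = 0.709·(3719 + C)
(0.786 − 0.709)·C = 0.709×3719 − 2527.4 = 109.42
C = 109.42 / 0.077 = 1421 kg/min

1421 kg/min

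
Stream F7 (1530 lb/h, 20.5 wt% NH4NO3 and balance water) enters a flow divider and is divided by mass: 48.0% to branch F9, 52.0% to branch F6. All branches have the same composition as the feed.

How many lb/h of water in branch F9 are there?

583.8 lb/h

Branch F9 total = 0.480×1530 = 734.4 lb/h.
water in F9 = 0.795×734.4 = 583.85 lb/h.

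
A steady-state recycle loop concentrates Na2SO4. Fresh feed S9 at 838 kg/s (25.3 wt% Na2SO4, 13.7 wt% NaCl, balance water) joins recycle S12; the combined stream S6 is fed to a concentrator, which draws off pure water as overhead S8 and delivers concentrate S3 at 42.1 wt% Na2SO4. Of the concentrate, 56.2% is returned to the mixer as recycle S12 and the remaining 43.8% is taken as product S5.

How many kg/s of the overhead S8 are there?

334.4 kg/s

Overall Na2SO4 balance (none leaves overhead): Na2SO4 in fresh feed = Na2SO4 in product, i.e. 838×0.253 = (1−0.562)·S3·0.421.
S3 = 212.01/(0.421×0.438) = 1149.8 kg/s.
Recycle S12 = 0.562×1149.8 = 646.17 kg/s.
Combined feed S6 = 838 + 646.17 = 1484.2 kg/s.
Overhead S8 = S6 − S3 = 1484.2 − 1149.8 = 334.4 kg/s.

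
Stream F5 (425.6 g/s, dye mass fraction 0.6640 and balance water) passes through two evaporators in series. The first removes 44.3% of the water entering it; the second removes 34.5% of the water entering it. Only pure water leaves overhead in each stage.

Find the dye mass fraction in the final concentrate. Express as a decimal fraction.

0.8442

water in feed = 425.6×0.336 = 143 g/s.
After stage 1: water left = (1−0.443)×143 = 79.652; stream total = 362.25 g/s.
After stage 2: water left = (1−0.345)×79.652 = 52.172; final concentrate = 334.77 g/s.
dye fraction = 282.6/334.77 = 0.8442.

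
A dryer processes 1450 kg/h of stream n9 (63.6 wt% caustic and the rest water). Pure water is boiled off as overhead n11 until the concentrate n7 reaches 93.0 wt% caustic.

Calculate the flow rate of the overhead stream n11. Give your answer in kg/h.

458.4 kg/h

caustic is conserved: 1450×0.636 = 922.2 kg/h all reports to the concentrate.
Concentrate = 922.2/(target fraction) = 991.61 kg/h.
Overhead = 1450 − 991.61 = 458.39 kg/h.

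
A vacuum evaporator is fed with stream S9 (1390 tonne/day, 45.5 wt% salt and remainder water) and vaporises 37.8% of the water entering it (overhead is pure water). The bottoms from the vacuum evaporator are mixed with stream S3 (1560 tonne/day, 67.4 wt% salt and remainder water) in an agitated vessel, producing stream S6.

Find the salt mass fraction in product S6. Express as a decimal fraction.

Vapour removed = 0.378×0.545×1390 = 286.35 tonne/day; concentrate = 1103.6 tonne/day.
salt reaching the mixer = 632.45 (from concentrate) + 1560×0.674 = 1683.9 tonne/day.
Product flow = 1103.6 + 1560 = 2663.6 tonne/day; salt fraction = 0.632.

0.632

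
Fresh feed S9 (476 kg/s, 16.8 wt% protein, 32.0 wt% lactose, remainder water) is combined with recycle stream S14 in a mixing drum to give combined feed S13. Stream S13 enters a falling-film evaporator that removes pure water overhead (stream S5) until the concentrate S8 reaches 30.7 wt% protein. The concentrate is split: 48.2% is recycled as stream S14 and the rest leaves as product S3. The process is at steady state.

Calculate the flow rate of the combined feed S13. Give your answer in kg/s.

718.4 kg/s

Overall protein balance (none leaves overhead): protein in fresh feed = protein in product, i.e. 476×0.168 = (1−0.482)·S8·0.307.
S8 = 79.968/(0.307×0.518) = 502.86 kg/s.
Recycle S14 = 0.482×502.86 = 242.38 kg/s.
Combined feed S13 = 476 + 242.38 = 718.38 kg/s.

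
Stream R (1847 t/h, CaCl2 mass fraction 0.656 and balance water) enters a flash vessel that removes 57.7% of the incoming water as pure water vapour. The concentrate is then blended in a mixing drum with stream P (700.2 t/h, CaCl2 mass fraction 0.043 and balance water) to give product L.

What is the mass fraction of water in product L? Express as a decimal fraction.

Vapour removed = 0.577×0.344×1847 = 366.61 t/h; concentrate = 1480.4 t/h.
water reaching the mixer = 268.76 (from concentrate) + 700.2×0.957 = 938.85 t/h.
Product flow = 1480.4 + 700.2 = 2180.6 t/h; water fraction = 0.431.

0.431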